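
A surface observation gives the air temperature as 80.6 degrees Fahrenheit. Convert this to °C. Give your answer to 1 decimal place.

°C = (°F − 32) × 5/9 = (80.6 − 32) / 1.8 = 27.0 °C.

27.0 °C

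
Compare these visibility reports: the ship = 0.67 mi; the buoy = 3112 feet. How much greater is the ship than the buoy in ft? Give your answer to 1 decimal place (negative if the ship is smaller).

425.6 ft

the ship: 0.67 SM = 3537.600 ft.
Difference: 3537.600 − 3112.000 = 425.6 ft.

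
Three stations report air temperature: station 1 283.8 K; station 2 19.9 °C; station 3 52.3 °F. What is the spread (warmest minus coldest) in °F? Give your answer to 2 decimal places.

16.65 °F

station 1: 283.8 K = 10.650 °C.
station 3: 52.3 °F = 11.278 °C.
Spread: 19.900 − 10.650 = 9.250 °C = 16.65 °F.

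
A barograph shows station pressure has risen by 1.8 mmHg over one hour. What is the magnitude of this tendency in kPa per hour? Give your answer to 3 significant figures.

1.8 mmHg / 1 h × 0.133322 kPa/mmHg = 0.240 kPa/h.

0.240 kPa per hour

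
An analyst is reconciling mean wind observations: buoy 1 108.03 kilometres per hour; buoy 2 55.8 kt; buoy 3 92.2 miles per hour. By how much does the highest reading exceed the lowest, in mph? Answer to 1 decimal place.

buoy 1: 108.03 km/h = 67.127 mph.
buoy 2: 55.8 kt = 64.213 mph.
Spread: 92.200 − 64.213 = 28.0 mph.

28.0 mph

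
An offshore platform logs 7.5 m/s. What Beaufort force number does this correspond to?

Beaufort force 4

7.5 m/s lies in the Beaufort 4 band (moderate breeze, 5.5–7.9 m/s).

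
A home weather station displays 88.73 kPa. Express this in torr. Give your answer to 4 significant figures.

665.5 mmHg

1 kPa = 7.50062 mmHg, so 88.73 × 7.50062 = 665.5 mmHg.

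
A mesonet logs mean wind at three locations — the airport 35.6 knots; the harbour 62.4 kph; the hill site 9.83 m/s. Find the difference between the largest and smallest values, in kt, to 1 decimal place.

the harbour: 62.4 km/h = 33.693 kt.
the hill site: 9.83 m/s = 19.108 kt.
Spread: 35.600 − 19.108 = 16.5 kt.

16.5 kt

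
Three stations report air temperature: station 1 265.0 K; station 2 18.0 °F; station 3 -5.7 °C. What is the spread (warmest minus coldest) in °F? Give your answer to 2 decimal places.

4.41 °F

station 1: 265.0 K = -8.150 °C.
station 2: 18.0 °F = -7.778 °C.
Spread: (-5.700) − (-8.150) = 2.450 °C = 4.41 °F.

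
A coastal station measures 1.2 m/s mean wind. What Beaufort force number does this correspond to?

Beaufort force 1

1.2 m/s lies in the Beaufort 1 band (light air, 0.3–1.5 m/s).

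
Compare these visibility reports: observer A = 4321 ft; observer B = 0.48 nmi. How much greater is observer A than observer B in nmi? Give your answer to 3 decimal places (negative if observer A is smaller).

0.231 nmi

observer A: 4321 ft = 0.71115 nmi.
Difference: 0.71115 − 0.48000 = 0.231 nmi.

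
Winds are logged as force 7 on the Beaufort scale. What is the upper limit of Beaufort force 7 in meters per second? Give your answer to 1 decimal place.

Beaufort 7 (near gale) spans 13.9–17.1 m/s.

17.1 m/s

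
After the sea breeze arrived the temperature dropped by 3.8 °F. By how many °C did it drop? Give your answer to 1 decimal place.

2.1 °C

For a temperature change the 32° offset cancels: Δ°C = 3.8 × 0.5556 = 2.1 °C.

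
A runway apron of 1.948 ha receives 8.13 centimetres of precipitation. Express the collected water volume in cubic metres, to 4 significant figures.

Depth: 8.13 cm × 10 = 81.3 mm.
Area: 1.948 ha = 19480 m².
1 mm over 1 m² is 1 L, so volume = 81.3 × 19480 = 1583724 L = 1584 m³.

1584 cubic metres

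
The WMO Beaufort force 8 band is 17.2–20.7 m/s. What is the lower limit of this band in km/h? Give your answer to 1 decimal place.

17.2–20.7 m/s × 3.6 = 61.9–74.5 km/h.

61.9 km/h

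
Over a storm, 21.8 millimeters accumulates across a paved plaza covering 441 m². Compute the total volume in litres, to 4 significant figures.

9614 litres

1 mm over 1 m² is 1 L, so volume = 21.8 × 441 = 9613.8 L ≈ 9614 L.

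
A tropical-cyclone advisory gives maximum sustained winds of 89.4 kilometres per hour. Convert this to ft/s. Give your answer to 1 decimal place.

81.5 ft/s

1 km/h = 0.911344 ft/s, so 89.4 × 0.911344 = 81.5 ft/s.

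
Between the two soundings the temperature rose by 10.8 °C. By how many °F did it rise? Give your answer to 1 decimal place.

A change of 1 °C equals a change of 1.8 °F: Δ°F = 10.8 × 1.8 = 19.4 °F.

19.4 °F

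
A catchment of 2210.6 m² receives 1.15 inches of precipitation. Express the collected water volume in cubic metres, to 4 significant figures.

64.57 cubic metres

Depth: 1.15 in × 25.4 = 29.21 mm.
1 mm over 1 m² is 1 L, so volume = 29.21 × 2210.6 = 64571.626 L = 64.57 m³.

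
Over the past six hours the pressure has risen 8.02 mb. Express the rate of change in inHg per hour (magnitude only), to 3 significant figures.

0.0395 inHg per hour

8.02 mb / 6 h × 0.02953 inHg/mb = 0.0395 inHg/h.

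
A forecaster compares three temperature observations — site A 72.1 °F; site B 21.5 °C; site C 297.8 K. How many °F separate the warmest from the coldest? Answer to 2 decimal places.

site A: 72.1 °F = 22.278 °C.
site C: 297.8 K = 24.650 °C.
Spread: 24.650 − 21.500 = 3.150 °C = 5.67 °F.

5.67 °F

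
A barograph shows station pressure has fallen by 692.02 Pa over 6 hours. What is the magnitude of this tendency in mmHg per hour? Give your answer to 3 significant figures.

692.02 Pa / 6 h × 0.00750062 mmHg/Pa = 0.865 mmHg/h.

0.865 mmHg per hour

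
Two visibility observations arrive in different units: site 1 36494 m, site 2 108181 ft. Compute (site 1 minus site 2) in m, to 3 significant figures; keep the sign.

3520 m

site 2: 108181 ft = 32973.57 m.
Difference: 36494.00 − 32973.57 = 3520 m.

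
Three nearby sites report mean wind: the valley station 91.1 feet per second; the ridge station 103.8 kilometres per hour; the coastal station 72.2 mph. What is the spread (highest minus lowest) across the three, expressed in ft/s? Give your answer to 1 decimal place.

the ridge station: 103.8 km/h = 94.598 ft/s.
the coastal station: 72.2 mph = 105.893 ft/s.
Spread: 105.893 − 91.100 = 14.8 ft/s.

14.8 ft/s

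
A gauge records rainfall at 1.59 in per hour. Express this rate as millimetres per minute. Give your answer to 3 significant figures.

0.673 mm/minute

1.59 in/hour × 25.4 mm/in × 0.0166667 hour/minute = 0.673 mm/minute.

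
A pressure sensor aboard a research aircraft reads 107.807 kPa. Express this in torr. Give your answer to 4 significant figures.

808.6 mmHg

1 kPa = 7.50062 mmHg, so 107.807 × 7.50062 = 808.6 mmHg.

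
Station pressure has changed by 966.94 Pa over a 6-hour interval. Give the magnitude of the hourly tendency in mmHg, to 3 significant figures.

1.21 mmHg per hour

966.94 Pa / 6 h × 0.00750062 mmHg/Pa = 1.21 mmHg/h.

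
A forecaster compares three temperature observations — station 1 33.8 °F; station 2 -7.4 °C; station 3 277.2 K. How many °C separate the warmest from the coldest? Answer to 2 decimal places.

11.45 °C

station 1: 33.8 °F = 1.000 °C.
station 3: 277.2 K = 4.050 °C.
Spread: 4.050 − (-7.400) = 11.450 °C.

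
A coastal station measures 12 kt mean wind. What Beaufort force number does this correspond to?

Beaufort force 4

12 kt lies in the Beaufort 4 band (moderate breeze, 11–16 kt).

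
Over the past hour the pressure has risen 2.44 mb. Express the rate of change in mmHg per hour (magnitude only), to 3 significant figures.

1.83 mmHg per hour

2.44 mb / 1 h × 0.750062 mmHg/mb = 1.83 mmHg/h.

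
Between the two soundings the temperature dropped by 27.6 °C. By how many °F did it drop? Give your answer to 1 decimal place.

For a temperature change the 32° offset cancels: Δ°F = 27.6 × 1.8 = 49.7 °F.

49.7 °F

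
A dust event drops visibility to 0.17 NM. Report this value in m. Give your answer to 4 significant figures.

314.8 m

1 nmi = 1852 m, so 0.17 × 1852 = 314.8 m.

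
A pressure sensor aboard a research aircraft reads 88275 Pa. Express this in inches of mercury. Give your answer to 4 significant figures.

1 Pa = 0.0002953 inHg, so 88275 × 0.0002953 = 26.07 inHg.

26.07 inHg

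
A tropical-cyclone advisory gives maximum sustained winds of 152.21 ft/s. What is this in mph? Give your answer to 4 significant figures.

103.8 mph

1 ft/s = 0.681818 mph, so 152.21 × 0.681818 = 103.8 mph.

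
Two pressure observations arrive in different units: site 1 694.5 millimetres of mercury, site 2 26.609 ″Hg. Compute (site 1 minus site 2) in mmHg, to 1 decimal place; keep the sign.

18.6 mmHg

site 2: 26.609 inHg = 675.869 mmHg.
Difference: 694.500 − 675.869 = 18.6 mmHg.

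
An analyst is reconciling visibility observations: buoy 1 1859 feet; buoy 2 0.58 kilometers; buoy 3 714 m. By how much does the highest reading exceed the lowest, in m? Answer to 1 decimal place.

147.4 m

buoy 1: 1859 ft = 566.623 m.
buoy 2: 0.58 km = 580.000 m.
Spread: 714.000 − 566.623 = 147.4 m.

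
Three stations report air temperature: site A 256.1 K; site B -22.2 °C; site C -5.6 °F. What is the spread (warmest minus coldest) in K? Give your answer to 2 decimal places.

site A: 256.1 K = -17.050 °C.
site C: -5.6 °F = -20.889 °C.
Spread: (-17.050) − (-22.200) = 5.150 °C.

5.15 K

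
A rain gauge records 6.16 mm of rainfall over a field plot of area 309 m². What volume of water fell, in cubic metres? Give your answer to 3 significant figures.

1.90 cubic metres

1 mm over 1 m² is 1 L, so volume = 6.16 × 309 = 1903.44 L = 1.90 m³.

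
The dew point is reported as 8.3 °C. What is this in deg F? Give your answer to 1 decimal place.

46.9 °F

°F = °C × 9/5 + 32 = 8.3 × 1.8 + 32 = 46.9 °F.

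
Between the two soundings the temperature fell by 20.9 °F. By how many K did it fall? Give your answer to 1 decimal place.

11.6 K

A change of 1 °C equals a change of 1.8 °F: ΔK = 20.9 × 0.5556 = 11.6 K.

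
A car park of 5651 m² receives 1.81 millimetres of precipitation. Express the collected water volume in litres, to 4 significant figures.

10230 litres

1 mm over 1 m² is 1 L, so volume = 1.81 × 5651 = 10228.31 L ≈ 10230 L.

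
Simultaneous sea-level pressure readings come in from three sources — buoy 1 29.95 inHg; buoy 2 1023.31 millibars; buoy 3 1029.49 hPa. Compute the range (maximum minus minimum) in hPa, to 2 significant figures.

buoy 1: 29.95 inHg = 1014.22 hPa.
buoy 2: 1023.31 mb = 1023.31 hPa.
Spread: 1029.49 − 1014.22 = 15 hPa.

15 hPa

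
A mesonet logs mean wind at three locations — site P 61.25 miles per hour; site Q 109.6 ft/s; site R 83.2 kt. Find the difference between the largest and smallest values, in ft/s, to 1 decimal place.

site P: 61.25 mph = 89.833 ft/s.
site R: 83.2 kt = 140.426 ft/s.
Spread: 140.426 − 89.833 = 50.6 ft/s.

50.6 ft/s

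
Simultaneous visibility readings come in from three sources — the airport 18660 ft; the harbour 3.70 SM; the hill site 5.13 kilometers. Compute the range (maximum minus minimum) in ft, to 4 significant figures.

2705 ft

the harbour: 3.70 SM = 19536.00 ft.
the hill site: 5.13 km = 16830.71 ft.
Spread: 19536.00 − 16830.71 = 2705 ft.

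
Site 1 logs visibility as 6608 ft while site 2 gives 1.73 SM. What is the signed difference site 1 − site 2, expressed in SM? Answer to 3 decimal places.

site 1: 6608 ft = 1.25152 SM.
Difference: 1.25152 − 1.73000 = -0.478 SM.

-0.478 SM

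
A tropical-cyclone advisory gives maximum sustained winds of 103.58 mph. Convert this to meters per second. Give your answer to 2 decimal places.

46.30 m/s

1 mph = 0.44704 m/s, so 103.58 × 0.44704 = 46.30 m/s.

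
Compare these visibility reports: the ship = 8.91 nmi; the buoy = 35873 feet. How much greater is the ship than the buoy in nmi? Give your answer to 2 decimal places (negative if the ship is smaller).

3.01 nmi

the buoy: 35873 ft = 5.9039 nmi.
Difference: 8.9100 − 5.9039 = 3.01 nmi.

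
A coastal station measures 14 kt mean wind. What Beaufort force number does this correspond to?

14 kt lies in the Beaufort 4 band (moderate breeze, 11–16 kt).

Beaufort force 4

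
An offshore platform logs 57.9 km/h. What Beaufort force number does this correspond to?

Beaufort force 7

57.9 km/h = 16.1 m/s, which is Beaufort 7 (near gale, 13.9–17.1 m/s).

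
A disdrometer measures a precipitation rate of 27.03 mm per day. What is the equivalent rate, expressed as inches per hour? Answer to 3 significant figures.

0.0443 in/hour

27.03 mm/day × 0.0393701 in/mm × 0.0416667 day/hour = 0.0443 in/hour.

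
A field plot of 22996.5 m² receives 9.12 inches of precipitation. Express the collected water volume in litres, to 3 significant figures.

5330000 litres

Depth: 9.12 in × 25.4 = 231.648 mm.
1 mm over 1 m² is 1 L, so volume = 231.648 × 22996.5 = 5327093.2 L ≈ 5330000 L.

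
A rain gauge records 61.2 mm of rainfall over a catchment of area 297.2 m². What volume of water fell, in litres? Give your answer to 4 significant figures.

1 mm over 1 m² is 1 L, so volume = 61.2 × 297.2 = 18188.64 L ≈ 18190 L.

18190 litres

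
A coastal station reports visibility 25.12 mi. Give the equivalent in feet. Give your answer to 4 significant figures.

1 SM = 5280 ft, so 25.12 × 5280 = 132600 ft.

132600 ft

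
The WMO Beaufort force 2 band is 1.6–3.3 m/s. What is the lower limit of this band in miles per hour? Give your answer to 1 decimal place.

1.6–3.3 m/s × 2.237 = 3.6–7.4 mph.

3.6 mph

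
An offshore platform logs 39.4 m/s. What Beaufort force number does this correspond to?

Beaufort force 12

39.4 m/s lies in the Beaufort 12 band (hurricane force, ≥32.7 m/s).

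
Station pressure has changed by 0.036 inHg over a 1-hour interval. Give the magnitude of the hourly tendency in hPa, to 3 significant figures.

0.036 inHg / 1 h × 33.8639 hPa/inHg = 1.22 hPa/h.

1.22 hPa per hour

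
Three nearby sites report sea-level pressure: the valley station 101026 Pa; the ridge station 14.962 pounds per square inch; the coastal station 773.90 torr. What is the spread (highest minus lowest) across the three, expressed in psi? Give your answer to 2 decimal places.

the valley station: 101026 Pa = 14.6526 psi.
the coastal station: 773.90 mmHg = 14.9647 psi.
Spread: 14.9647 − 14.6526 = 0.31 psi.

0.31 psi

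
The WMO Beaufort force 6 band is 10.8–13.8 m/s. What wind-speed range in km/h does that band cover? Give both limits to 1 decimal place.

10.8–13.8 m/s × 3.6 = 38.9–49.7 km/h.

38.9 to 49.7 km/h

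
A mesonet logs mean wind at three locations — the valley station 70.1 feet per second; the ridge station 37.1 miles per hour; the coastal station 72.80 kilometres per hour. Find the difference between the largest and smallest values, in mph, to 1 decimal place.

10.7 mph

the valley station: 70.1 ft/s = 47.795 mph.
the coastal station: 72.80 km/h = 45.236 mph.
Spread: 47.795 − 37.100 = 10.7 mph.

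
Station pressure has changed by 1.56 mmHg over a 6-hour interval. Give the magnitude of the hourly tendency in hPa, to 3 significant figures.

0.347 hPa per hour

1.56 mmHg / 6 h × 1.33322 hPa/mmHg = 0.347 hPa/h.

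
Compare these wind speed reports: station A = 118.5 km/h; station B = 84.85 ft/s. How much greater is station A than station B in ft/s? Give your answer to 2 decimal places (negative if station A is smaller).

station A: 118.5 km/h = 107.9943 ft/s.
Difference: 107.9943 − 84.8500 = 23.14 ft/s.

23.14 ft/s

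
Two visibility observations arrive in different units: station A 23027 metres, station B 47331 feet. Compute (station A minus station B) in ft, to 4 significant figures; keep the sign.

station A: 23027 m = 75547.90 ft.
Difference: 75547.90 − 47331.00 = 28220 ft.

28220 ft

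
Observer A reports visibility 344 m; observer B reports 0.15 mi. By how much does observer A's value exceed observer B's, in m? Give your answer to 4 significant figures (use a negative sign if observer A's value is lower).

102.6 m

observer B: 0.15 SM = 241.402 m.
Difference: 344.000 − 241.402 = 102.6 m.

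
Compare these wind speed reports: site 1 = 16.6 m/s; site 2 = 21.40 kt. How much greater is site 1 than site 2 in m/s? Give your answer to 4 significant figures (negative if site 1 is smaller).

5.591 m/s

site 2: 21.40 kt = 11.00911 m/s.
Difference: 16.60000 − 11.00911 = 5.591 m/s.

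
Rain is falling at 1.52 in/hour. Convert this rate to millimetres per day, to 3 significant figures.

927 mm/day

1.52 in/hour × 25.4 mm/in × 24 hour/day = 927 mm/day.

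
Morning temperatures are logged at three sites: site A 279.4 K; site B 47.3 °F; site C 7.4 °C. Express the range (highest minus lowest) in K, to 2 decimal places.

site A: 279.4 K = 6.250 °C.
site B: 47.3 °F = 8.500 °C.
Spread: 8.500 − 6.250 = 2.250 °C.

2.25 K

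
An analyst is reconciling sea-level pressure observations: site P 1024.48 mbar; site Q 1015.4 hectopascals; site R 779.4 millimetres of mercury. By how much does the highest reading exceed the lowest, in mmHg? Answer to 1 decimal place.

site P: 1024.48 mb = 768.423 mmHg.
site Q: 1015.4 hPa = 761.613 mmHg.
Spread: 779.400 − 761.613 = 17.8 mmHg.

17.8 mmHg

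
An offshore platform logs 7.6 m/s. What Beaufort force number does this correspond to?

Beaufort force 4

7.6 m/s lies in the Beaufort 4 band (moderate breeze, 5.5–7.9 m/s).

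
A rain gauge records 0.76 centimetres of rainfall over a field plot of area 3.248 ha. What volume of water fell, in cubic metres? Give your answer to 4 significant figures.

Depth: 0.76 cm × 10 = 7.6 mm.
Area: 3.248 ha = 32480 m².
1 mm over 1 m² is 1 L, so volume = 7.6 × 32480 = 246848 L = 246.8 m³.

246.8 cubic metres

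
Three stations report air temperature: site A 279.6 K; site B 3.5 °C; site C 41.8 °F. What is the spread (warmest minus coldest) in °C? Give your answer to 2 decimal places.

site A: 279.6 K = 6.450 °C.
site C: 41.8 °F = 5.444 °C.
Spread: 6.450 − 3.500 = 2.950 °C.

2.95 °C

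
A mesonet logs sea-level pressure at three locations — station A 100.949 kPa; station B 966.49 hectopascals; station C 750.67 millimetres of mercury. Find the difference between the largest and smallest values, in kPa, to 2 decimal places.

station B: 966.49 hPa = 96.6490 kPa.
station C: 750.67 mmHg = 100.0811 kPa.
Spread: 100.9490 − 96.6490 = 4.30 kPa.

4.30 kPa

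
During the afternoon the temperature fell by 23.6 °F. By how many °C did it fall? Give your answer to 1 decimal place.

13.1 °C

A change of 1 °C equals a change of 1.8 °F: Δ°C = 23.6 × 0.5556 = 13.1 °C.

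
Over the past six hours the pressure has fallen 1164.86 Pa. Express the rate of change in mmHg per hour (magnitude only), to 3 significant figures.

1164.86 Pa / 6 h × 0.00750062 mmHg/Pa = 1.46 mmHg/h.

1.46 mmHg per hour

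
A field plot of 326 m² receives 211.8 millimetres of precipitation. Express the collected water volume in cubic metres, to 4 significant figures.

69.05 cubic metres

1 mm over 1 m² is 1 L, so volume = 211.8 × 326 = 69046.8 L = 69.05 m³.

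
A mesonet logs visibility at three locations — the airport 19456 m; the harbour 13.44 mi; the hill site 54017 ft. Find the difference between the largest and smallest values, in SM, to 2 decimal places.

3.21 SM

the airport: 19456 m = 12.0894 SM.
the hill site: 54017 ft = 10.2305 SM.
Spread: 13.4400 − 10.2305 = 3.21 SM.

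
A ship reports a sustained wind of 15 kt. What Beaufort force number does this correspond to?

Beaufort force 4

15 kt lies in the Beaufort 4 band (moderate breeze, 11–16 kt).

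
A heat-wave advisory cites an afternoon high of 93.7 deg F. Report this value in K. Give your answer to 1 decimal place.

First to °C: 34.28 °C.
Then to K: 307.4 K.

307.4 K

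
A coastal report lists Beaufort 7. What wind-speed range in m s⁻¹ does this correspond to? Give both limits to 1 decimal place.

13.9 to 17.1 m/s

Beaufort 7 (near gale) spans 13.9–17.1 m/s.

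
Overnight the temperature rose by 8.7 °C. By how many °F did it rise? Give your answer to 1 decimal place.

A change of 1 °C equals a change of 1.8 °F: Δ°F = 8.7 × 1.8 = 15.7 °F.

15.7 °F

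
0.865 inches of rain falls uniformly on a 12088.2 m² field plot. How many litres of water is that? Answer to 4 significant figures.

265600 litres

Depth: 0.865 in × 25.4 = 21.971 mm.
1 mm over 1 m² is 1 L, so volume = 21.971 × 12088.2 = 265589.84 L ≈ 265600 L.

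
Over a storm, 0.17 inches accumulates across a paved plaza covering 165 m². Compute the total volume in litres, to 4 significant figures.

Depth: 0.17 in × 25.4 = 4.318 mm.
1 mm over 1 m² is 1 L, so volume = 4.318 × 165 = 712.47 L ≈ 712.5 L.

712.5 litres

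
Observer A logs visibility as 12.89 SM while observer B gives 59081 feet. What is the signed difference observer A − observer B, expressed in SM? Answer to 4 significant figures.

observer B: 59081 ft = 11.18958 SM.
Difference: 12.89000 − 11.18958 = 1.700 SM.

1.700 SM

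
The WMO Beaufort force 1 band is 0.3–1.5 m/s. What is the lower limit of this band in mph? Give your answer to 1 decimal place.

0.7 mph

0.3–1.5 m/s × 2.237 = 0.7–3.4 mph.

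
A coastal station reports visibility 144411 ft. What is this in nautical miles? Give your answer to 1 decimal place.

23.8 nmi

1 ft = 0.000164579 nmi, so 144411 × 0.000164579 = 23.8 nmi.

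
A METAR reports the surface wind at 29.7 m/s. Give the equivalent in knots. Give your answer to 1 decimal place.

1 m/s = 1.94384 kt, so 29.7 × 1.94384 = 57.7 kt.

57.7 kt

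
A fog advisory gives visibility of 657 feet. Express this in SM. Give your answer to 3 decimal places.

1 ft = 0.000189394 SM, so 657 × 0.000189394 = 0.124 SM.

0.124 SM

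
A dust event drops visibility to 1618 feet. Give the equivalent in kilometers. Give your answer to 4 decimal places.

0.4932 km

1 ft = 0.0003048 km, so 1618 × 0.0003048 = 0.4932 km.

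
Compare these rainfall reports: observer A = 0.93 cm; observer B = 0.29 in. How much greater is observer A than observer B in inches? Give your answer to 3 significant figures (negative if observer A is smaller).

0.0761 in

observer A: 0.93 cm = 0.366142 in.
Difference: 0.366142 − 0.290000 = 0.0761 in.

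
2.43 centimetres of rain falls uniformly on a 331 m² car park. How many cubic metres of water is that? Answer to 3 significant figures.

8.04 cubic metres

Depth: 2.43 cm × 10 = 24.3 mm.
1 mm over 1 m² is 1 L, so volume = 24.3 × 331 = 8043.3 L = 8.04 m³.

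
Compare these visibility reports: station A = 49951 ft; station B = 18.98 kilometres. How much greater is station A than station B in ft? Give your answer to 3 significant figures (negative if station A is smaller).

station B: 18.98 km = 62270.34 ft.
Difference: 49951.00 − 62270.34 = -12300 ft.

-12300 ft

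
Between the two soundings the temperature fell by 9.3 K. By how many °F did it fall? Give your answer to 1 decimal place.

16.7 °F

Converting a difference, only the 9/5 scale factor applies: Δ°F = 9.3 × 1.8 = 16.7 °F.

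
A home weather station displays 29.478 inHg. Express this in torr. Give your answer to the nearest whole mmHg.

1 inHg = 25.4 mmHg, so 29.478 × 25.4 = 749 mmHg.

749 mmHg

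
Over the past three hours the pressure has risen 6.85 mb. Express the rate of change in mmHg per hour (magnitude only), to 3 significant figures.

1.71 mmHg per hour

6.85 mb / 3 h × 0.750062 mmHg/mb = 1.71 mmHg/h.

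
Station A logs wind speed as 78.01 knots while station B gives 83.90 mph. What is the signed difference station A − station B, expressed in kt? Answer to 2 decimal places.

5.10 kt

station B: 83.90 mph = 72.9071 kt.
Difference: 78.0100 − 72.9071 = 5.10 kt.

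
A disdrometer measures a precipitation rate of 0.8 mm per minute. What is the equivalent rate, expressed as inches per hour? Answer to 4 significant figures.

0.8 mm/minute × 0.0393701 in/mm × 60 minute/hour = 1.890 in/hour.

1.890 in/hour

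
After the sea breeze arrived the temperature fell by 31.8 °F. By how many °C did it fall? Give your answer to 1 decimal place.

A change of 1 °C equals a change of 1.8 °F: Δ°C = 31.8 × 0.5556 = 17.7 °C.

17.7 °C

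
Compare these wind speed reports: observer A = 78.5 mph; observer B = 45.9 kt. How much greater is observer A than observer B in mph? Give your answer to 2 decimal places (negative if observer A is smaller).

25.68 mph

observer B: 45.9 kt = 52.8208 mph.
Difference: 78.5000 − 52.8208 = 25.68 mph.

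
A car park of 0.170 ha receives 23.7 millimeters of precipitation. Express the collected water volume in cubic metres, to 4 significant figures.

40.29 cubic metres

Area: 0.170 ha = 1700 m².
1 mm over 1 m² is 1 L, so volume = 23.7 × 1700 = 40290 L = 40.29 m³.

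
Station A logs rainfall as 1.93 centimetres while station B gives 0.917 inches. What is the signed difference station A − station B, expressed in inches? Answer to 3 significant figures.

-0.157 in

station A: 1.93 cm = 0.75984 in.
Difference: 0.75984 − 0.91700 = -0.157 in.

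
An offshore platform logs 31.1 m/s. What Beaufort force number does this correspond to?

31.1 m/s lies in the Beaufort 11 band (violent storm, 28.5–32.6 m/s).

Beaufort force 11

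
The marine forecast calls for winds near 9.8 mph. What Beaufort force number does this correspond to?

9.8 mph = 4.4 m/s, which is Beaufort 3 (gentle breeze, 3.4–5.4 m/s).

Beaufort force 3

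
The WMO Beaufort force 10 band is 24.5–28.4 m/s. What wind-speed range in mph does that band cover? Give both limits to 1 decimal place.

24.5–28.4 m/s × 2.237 = 54.8–63.5 mph.

54.8 to 63.5 mph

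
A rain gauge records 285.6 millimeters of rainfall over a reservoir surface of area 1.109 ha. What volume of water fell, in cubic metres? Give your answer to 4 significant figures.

Area: 1.109 ha = 11090 m².
1 mm over 1 m² is 1 L, so volume = 285.6 × 11090 = 3167304 L = 3167 m³.

3167 cubic metres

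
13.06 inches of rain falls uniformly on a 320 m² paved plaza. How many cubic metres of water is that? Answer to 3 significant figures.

Depth: 13.06 in × 25.4 = 331.724 mm.
1 mm over 1 m² is 1 L, so volume = 331.724 × 320 = 106151.68 L = 106 m³.

106 cubic metres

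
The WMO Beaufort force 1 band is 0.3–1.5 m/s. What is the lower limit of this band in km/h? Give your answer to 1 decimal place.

1.1 km/h

0.3–1.5 m/s × 3.6 = 1.1–5.4 km/h.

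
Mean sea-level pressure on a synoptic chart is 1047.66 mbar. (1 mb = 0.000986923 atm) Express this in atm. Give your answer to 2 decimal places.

1.03 atm

1 mb = 0.000986923 atm, so 1047.66 × 0.000986923 = 1.03 atm.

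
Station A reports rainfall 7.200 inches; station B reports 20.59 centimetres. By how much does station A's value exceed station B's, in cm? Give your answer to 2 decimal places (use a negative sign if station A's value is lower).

station A: 7.200 in = 18.2880 cm.
Difference: 18.2880 − 20.5900 = -2.30 cm.

-2.30 cm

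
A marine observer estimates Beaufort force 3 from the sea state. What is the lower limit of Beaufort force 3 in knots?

7 kt

Beaufort 3 (gentle breeze) spans 7–10 knots.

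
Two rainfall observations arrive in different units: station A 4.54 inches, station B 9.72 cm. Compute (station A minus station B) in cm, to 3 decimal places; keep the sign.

1.812 cm

station A: 4.54 in = 11.53160 cm.
Difference: 11.53160 − 9.72000 = 1.812 cm.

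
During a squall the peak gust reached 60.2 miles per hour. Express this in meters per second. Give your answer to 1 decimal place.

26.9 m/s

1 mph = 0.44704 m/s, so 60.2 × 0.44704 = 26.9 m/s.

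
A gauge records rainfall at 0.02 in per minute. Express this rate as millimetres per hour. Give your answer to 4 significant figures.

0.02 in/minute × 25.4 mm/in × 60 minute/hour = 30.48 mm/hour.

30.48 mm/hour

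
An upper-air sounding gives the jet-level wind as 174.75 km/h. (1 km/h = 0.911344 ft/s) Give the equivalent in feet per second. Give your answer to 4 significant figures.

1 km/h = 0.911344 ft/s, so 174.75 × 0.911344 = 159.3 ft/s.

159.3 ft/s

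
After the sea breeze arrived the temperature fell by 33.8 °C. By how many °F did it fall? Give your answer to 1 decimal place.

For a temperature change the 32° offset cancels: Δ°F = 33.8 × 1.8 = 60.8 °F.

60.8 °F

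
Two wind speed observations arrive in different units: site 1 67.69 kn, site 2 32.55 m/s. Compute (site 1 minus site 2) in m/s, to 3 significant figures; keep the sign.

site 1: 67.69 kt = 34.8227 m/s.
Difference: 34.8227 − 32.5500 = 2.27 m/s.

2.27 m/s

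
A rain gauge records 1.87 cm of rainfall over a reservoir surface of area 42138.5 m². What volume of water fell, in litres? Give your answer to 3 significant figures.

Depth: 1.87 cm × 10 = 18.7 mm.
1 mm over 1 m² is 1 L, so volume = 18.7 × 42138.5 = 787989.95 L ≈ 788000 L.

788000 litres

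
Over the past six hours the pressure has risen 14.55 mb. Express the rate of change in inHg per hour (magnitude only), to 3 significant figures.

0.0716 inHg per hour

14.55 mb / 6 h × 0.02953 inHg/mb = 0.0716 inHg/h.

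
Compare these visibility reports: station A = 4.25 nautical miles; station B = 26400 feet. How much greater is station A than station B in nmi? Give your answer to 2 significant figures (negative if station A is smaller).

-0.095 nmi

station B: 26400 ft = 4.34488 nmi.
Difference: 4.25000 − 4.34488 = -0.095 nmi.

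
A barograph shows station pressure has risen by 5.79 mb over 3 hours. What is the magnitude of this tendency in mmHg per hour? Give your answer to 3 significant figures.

1.45 mmHg per hour

5.79 mb / 3 h × 0.750062 mmHg/mb = 1.45 mmHg/h.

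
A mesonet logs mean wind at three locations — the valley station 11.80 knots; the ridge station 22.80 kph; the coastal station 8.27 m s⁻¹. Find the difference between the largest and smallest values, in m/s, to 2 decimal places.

the valley station: 11.80 kt = 6.0704 m/s.
the ridge station: 22.80 km/h = 6.3333 m/s.
Spread: 8.2700 − 6.0704 = 2.20 m/s.

2.20 m/s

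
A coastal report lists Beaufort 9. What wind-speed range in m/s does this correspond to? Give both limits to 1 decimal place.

Beaufort 9 (strong gale) spans 20.8–24.4 m/s.

20.8 to 24.4 m/s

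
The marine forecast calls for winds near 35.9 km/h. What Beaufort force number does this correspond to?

35.9 km/h = 10.0 m/s, which is Beaufort 5 (fresh breeze, 8.0–10.7 m/s).

Beaufort force 5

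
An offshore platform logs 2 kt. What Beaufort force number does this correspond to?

Beaufort force 1

2 kt lies in the Beaufort 1 band (light air, 1–3 kt).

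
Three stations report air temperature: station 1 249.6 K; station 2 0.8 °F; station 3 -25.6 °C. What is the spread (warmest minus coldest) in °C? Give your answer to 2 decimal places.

station 1: 249.6 K = -23.550 °C.
station 2: 0.8 °F = -17.333 °C.
Spread: (-17.333) − (-25.600) = 8.267 °C.

8.27 °C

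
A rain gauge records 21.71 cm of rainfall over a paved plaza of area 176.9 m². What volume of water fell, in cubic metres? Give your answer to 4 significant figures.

38.40 cubic metres

Depth: 21.71 cm × 10 = 217.1 mm.
1 mm over 1 m² is 1 L, so volume = 217.1 × 176.9 = 38404.99 L = 38.40 m³.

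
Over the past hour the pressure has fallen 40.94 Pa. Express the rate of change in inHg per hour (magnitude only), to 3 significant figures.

40.94 Pa / 1 h × 0.0002953 inHg/Pa = 0.0121 inHg/h.

0.0121 inHg per hour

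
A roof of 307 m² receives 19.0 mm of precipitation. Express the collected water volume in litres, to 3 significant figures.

1 mm over 1 m² is 1 L, so volume = 19 × 307 = 5833 L ≈ 5830 L.

5830 litres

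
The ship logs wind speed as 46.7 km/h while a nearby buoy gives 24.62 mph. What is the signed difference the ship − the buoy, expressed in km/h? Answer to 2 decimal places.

the buoy: 24.62 mph = 39.6220 km/h.
Difference: 46.7000 − 39.6220 = 7.08 km/h.

7.08 km/h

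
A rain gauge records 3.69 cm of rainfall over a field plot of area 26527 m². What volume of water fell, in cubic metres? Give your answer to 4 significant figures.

Depth: 3.69 cm × 10 = 36.9 mm.
1 mm over 1 m² is 1 L, so volume = 36.9 × 26527 = 978846.3 L = 978.8 m³.

978.8 cubic metres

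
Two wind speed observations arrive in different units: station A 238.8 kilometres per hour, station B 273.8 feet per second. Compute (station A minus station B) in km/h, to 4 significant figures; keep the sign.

station B: 273.8 ft/s = 300.4353 km/h.
Difference: 238.8000 − 300.4353 = -61.64 km/h.

-61.64 km/h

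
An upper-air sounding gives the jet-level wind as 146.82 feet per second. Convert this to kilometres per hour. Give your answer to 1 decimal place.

161.1 km/h

1 ft/s = 1.09728 km/h, so 146.82 × 1.09728 = 161.1 km/h.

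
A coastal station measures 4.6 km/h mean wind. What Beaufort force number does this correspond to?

4.6 km/h = 1.3 m/s, which is Beaufort 1 (light air, 0.3–1.5 m/s).

Beaufort force 1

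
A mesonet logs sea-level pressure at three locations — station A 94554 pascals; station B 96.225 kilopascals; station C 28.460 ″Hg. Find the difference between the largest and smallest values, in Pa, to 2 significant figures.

station B: 96.225 kPa = 96225.00 Pa.
station C: 28.460 inHg = 96376.63 Pa.
Spread: 96376.63 − 94554.00 = 1800 Pa.

1800 Pa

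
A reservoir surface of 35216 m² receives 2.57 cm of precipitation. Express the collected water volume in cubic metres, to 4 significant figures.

905.1 cubic metres

Depth: 2.57 cm × 10 = 25.7 mm.
1 mm over 1 m² is 1 L, so volume = 25.7 × 35216 = 905051.2 L = 905.1 m³.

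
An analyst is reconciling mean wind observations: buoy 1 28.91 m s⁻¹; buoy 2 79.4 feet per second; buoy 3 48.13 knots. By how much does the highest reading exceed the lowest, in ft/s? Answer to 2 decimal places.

15.45 ft/s

buoy 1: 28.91 m/s = 94.8491 ft/s.
buoy 3: 48.13 kt = 81.2343 ft/s.
Spread: 94.8491 − 79.4000 = 15.45 ft/s.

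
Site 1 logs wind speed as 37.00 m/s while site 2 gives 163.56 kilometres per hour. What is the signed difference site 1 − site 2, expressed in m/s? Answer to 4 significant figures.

-8.433 m/s

site 2: 163.56 km/h = 45.43333 m/s.
Difference: 37.00000 − 45.43333 = -8.433 m/s.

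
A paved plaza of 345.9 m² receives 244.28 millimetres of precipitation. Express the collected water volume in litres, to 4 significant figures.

1 mm over 1 m² is 1 L, so volume = 244.28 × 345.9 = 84496.452 L ≈ 84500 L.

84500 litres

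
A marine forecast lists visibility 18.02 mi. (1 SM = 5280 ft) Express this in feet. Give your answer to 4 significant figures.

95150 ft

1 SM = 5280 ft, so 18.02 × 5280 = 95150 ft.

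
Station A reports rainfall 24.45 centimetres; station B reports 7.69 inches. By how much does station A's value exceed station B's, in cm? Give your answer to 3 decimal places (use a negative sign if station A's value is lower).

4.917 cm

station B: 7.69 in = 19.53260 cm.
Difference: 24.45000 − 19.53260 = 4.917 cm.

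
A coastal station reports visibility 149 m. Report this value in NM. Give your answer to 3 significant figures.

0.0805 nmi

1 m = 0.000539957 nmi, so 149 × 0.000539957 = 0.0805 nmi.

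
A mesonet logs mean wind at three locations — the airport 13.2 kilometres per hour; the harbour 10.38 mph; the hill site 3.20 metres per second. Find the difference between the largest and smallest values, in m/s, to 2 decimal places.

the airport: 13.2 km/h = 3.6667 m/s.
the harbour: 10.38 mph = 4.6403 m/s.
Spread: 4.6403 − 3.2000 = 1.44 m/s.

1.44 m/s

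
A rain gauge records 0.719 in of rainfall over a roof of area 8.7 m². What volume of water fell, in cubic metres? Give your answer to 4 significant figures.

Depth: 0.719 in × 25.4 = 18.2626 mm.
1 mm over 1 m² is 1 L, so volume = 18.2626 × 8.7 = 158.88462 L = 0.1589 m³.

0.1589 cubic metres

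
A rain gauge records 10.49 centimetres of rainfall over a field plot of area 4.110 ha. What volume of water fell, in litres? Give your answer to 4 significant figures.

Depth: 10.49 cm × 10 = 104.9 mm.
Area: 4.110 ha = 41100 m².
1 mm over 1 m² is 1 L, so volume = 104.9 × 41100 = 4311390 L ≈ 4311000 L.

4311000 litres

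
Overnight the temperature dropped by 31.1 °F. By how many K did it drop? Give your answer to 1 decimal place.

17.3 K

For a temperature change the 32° offset cancels: ΔK = 31.1 × 0.5556 = 17.3 K.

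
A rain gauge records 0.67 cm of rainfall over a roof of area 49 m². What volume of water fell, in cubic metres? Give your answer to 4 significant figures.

Depth: 0.67 cm × 10 = 6.7 mm.
1 mm over 1 m² is 1 L, so volume = 6.7 × 49 = 328.3 L = 0.3283 m³.

0.3283 cubic metres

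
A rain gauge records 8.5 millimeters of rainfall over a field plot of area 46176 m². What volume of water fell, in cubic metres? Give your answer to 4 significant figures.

1 mm over 1 m² is 1 L, so volume = 8.5 × 46176 = 392496 L = 392.5 m³.

392.5 cubic metres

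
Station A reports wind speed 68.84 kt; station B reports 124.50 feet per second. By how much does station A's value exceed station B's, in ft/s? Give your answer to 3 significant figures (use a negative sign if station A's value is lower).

-8.31 ft/s

station A: 68.84 kt = 116.1888 ft/s.
Difference: 116.1888 − 124.5000 = -8.31 ft/s.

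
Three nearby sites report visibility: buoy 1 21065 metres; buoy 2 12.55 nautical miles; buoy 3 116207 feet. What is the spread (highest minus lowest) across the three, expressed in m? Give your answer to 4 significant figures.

14350 m

buoy 2: 12.55 nmi = 23242.60 m.
buoy 3: 116207 ft = 35419.89 m.
Spread: 35419.89 − 21065.00 = 14350 m.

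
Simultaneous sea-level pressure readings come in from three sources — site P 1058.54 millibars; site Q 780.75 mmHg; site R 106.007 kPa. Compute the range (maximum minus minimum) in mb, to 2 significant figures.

19 mb

site Q: 780.75 mmHg = 1040.91 mb.
site R: 106.007 kPa = 1060.07 mb.
Spread: 1060.07 − 1040.91 = 19 mb.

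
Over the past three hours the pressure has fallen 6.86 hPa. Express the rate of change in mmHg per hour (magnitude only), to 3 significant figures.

1.72 mmHg per hour

6.86 hPa / 3 h × 0.750062 mmHg/hPa = 1.72 mmHg/h.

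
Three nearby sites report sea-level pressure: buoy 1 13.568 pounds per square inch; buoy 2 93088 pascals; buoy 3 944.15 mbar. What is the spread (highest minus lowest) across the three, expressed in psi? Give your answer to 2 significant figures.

0.19 psi

buoy 2: 93088 Pa = 13.5013 psi.
buoy 3: 944.15 mb = 13.6937 psi.
Spread: 13.6937 − 13.5013 = 0.19 psi.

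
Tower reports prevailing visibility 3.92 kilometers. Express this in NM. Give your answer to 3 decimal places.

1 km = 0.539957 nmi, so 3.92 × 0.539957 = 2.117 nmi.

2.117 nmi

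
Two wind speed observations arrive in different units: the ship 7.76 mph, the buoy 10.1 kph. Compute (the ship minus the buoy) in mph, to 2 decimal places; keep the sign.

1.48 mph

the buoy: 10.1 km/h = 6.2758 mph.
Difference: 7.7600 − 6.2758 = 1.48 mph.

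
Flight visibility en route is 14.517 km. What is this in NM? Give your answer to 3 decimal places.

7.839 nmi

1 km = 0.539957 nmi, so 14.517 × 0.539957 = 7.839 nmi.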